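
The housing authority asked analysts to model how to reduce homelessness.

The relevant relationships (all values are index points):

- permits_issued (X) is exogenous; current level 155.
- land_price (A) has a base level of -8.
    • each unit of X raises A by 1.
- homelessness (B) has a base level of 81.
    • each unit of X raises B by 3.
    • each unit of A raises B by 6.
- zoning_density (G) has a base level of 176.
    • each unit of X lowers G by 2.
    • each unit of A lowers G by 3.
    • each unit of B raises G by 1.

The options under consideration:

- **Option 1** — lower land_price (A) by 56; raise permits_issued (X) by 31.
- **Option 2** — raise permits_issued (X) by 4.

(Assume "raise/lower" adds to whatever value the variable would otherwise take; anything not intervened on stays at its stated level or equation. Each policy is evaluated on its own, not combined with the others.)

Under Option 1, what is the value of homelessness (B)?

Option 1 (A − 56, X + 31):
  X = 155 + 31 = 186
  A = -8 + 186 (−56 from intervention) = 122
  B = 81 + 3·186 + 6·122 = 1371

1371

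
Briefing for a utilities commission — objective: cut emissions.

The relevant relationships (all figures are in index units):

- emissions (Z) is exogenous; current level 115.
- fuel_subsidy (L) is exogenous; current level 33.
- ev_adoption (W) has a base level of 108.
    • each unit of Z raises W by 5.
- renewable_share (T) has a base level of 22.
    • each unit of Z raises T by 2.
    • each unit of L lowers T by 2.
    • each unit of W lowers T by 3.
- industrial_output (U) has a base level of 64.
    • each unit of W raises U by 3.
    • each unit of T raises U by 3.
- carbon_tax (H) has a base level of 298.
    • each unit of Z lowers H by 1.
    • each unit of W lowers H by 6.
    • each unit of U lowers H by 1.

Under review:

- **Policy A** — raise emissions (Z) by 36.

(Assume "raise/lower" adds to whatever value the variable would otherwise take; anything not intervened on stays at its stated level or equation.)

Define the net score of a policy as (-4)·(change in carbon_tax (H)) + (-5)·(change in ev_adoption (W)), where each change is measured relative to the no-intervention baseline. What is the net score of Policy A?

Baseline:
  Z = 115
  L = 33
  W = 108 + 5·115 = 683
  T = 22 + 2·115 − 2·33 − 3·683 = -1863
  U = 64 + 3·683 + 3·(-1863) = -3476
  H = 298 − 115 − 6·683 − (-3476) = -439
Policy A (Z + 36):
  Z = 115 + 36 = 151
  L = 33
  W = 108 + 5·151 = 863
  T = 22 + 2·151 − 2·33 − 3·863 = -2331
  U = 64 + 3·863 + 3·(-2331) = -4340
  H = 298 − 151 − 6·863 − (-4340) = -691
ΔH = -691 − (-439) = -252; ΔW = 863 − 683 = 180
Score = (-4)·(-252) + (-5)·180 = 108

108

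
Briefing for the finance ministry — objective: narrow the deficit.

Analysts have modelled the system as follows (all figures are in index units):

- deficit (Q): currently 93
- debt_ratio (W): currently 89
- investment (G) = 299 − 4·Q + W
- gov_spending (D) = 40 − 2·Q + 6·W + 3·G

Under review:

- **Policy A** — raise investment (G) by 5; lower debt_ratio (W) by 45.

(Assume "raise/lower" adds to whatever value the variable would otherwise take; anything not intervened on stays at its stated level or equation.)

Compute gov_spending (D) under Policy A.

Policy A (G + 5, W − 45):
  Q = 93
  W = 89 − 45 = 44
  G = 299 − 4·93 + 44 (+5 from intervention) = -24
  D = 40 − 2·93 + 6·44 + 3·(-24) = 46

46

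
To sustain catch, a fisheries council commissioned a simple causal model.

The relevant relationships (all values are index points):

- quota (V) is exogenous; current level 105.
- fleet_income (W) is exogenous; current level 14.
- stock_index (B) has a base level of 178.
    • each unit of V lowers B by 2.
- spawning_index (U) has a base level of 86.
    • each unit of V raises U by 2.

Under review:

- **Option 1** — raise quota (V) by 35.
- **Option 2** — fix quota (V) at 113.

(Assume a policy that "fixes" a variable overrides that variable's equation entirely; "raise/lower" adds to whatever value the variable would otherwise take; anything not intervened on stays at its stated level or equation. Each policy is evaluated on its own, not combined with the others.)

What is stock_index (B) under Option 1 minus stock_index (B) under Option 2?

-54

Option 1 (V + 35):
  V = 105 + 35 = 140
  B = 178 − 2·140 = -102
Option 2 (V := 113):
  V = 113
  B = 178 − 2·113 = -48
B: -102 − (-48) = -54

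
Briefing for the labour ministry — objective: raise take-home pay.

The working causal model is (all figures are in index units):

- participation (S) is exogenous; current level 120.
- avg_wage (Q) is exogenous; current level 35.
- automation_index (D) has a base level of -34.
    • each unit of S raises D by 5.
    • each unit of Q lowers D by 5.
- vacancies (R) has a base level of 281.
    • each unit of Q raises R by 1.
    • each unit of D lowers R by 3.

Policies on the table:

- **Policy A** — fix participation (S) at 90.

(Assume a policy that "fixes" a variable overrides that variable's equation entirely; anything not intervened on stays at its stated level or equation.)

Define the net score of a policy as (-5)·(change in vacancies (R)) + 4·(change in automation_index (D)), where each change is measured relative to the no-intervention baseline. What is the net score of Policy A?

Baseline:
  S = 120
  Q = 35
  D = -34 + 5·120 − 5·35 = 391
  R = 281 + 35 − 3·391 = -857
Policy A (S := 90):
  S = 90
  Q = 35
  D = -34 + 5·90 − 5·35 = 241
  R = 281 + 35 − 3·241 = -407
ΔR = -407 − (-857) = 450; ΔD = 241 − 391 = -150
Score = (-5)·450 + 4·(-150) = -2850

-2850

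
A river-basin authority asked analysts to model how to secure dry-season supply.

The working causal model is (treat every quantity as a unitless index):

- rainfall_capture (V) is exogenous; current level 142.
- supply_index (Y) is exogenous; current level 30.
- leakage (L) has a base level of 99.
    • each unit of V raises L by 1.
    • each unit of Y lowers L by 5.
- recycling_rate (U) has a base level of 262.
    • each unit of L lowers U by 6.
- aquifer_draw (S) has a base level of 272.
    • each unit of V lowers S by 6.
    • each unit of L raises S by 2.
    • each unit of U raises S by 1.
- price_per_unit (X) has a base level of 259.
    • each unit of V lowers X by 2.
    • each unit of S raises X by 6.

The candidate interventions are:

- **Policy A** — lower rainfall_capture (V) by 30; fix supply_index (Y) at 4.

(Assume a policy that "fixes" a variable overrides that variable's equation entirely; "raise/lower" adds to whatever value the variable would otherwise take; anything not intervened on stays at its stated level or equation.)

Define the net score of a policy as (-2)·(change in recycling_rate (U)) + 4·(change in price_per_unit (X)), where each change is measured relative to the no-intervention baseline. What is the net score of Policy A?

-3840

Baseline:
  V = 142
  Y = 30
  L = 99 + 142 − 5·30 = 91
  U = 262 − 6·91 = -284
  S = 272 − 6·142 + 2·91 + (-284) = -682
  X = 259 − 2·142 + 6·(-682) = -4117
Policy A (V − 30, Y := 4):
  V = 142 − 30 = 112
  Y = 4
  L = 99 + 112 − 5·4 = 191
  U = 262 − 6·191 = -884
  S = 272 − 6·112 + 2·191 + (-884) = -902
  X = 259 − 2·112 + 6·(-902) = -5377
ΔU = -884 − (-284) = -600; ΔX = -5377 − (-4117) = -1260
Score = (-2)·(-600) + 4·(-1260) = -3840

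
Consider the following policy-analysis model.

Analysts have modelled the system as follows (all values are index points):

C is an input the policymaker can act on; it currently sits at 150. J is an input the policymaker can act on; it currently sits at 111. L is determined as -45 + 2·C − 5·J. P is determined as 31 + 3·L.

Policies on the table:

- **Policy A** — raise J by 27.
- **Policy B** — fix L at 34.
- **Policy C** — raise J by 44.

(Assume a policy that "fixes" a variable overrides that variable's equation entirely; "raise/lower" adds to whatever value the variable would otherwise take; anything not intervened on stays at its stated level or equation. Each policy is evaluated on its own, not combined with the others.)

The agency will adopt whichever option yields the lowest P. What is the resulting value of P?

-1529

Policy A (J + 27):
  C = 150
  J = 111 + 27 = 138
  L = -45 + 2·150 − 5·138 = -435
  P = 31 + 3·(-435) = -1274
Policy B (L := 34):
  C = 150
  J = 111
  L = 34
  P = 31 + 3·34 = 133
Policy C (J + 44):
  C = 150
  J = 111 + 44 = 155
  L = -45 + 2·150 − 5·155 = -520
  P = 31 + 3·(-520) = -1529
Comparing — Policy A: P=-1274, Policy B: P=133, Policy C: P=-1529. Lowest is -1529 (Policy C).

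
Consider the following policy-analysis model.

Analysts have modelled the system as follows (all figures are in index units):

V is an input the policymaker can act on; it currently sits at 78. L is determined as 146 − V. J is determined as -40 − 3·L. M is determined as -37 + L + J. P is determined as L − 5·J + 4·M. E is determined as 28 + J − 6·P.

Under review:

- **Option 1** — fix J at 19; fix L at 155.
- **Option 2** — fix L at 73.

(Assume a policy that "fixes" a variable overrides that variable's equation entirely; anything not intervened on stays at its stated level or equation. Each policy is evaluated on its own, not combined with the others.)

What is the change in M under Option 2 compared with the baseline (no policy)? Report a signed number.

-10

Baseline:
  V = 78
  L = 146 − 78 = 68
  J = -40 − 3·68 = -244
  M = -37 + 68 + (-244) = -213
Option 2 (L := 73):
  V = 78
  L = 73
  J = -40 − 3·73 = -259
  M = -37 + 73 + (-259) = -223
Change in M: -223 − (-213) = -10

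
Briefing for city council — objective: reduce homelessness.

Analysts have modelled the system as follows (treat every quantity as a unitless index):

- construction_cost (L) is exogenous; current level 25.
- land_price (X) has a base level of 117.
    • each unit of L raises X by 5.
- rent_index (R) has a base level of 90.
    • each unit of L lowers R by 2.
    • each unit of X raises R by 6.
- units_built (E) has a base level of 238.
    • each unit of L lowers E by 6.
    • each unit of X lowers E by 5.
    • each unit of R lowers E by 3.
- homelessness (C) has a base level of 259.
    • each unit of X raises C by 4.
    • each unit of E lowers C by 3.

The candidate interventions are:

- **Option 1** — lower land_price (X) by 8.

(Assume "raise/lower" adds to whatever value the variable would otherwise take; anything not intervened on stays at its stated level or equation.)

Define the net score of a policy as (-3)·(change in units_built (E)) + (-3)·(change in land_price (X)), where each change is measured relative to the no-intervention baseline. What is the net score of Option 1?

-528

Baseline:
  L = 25
  X = 117 + 5·25 = 242
  R = 90 − 2·25 + 6·242 = 1492
  E = 238 − 6·25 − 5·242 − 3·1492 = -5598
Option 1 (X − 8):
  L = 25
  X = 117 + 5·25 (−8 from intervention) = 234
  R = 90 − 2·25 + 6·234 = 1444
  E = 238 − 6·25 − 5·234 − 3·1444 = -5414
ΔE = -5414 − (-5598) = 184; ΔX = 234 − 242 = -8
Score = (-3)·184 + (-3)·(-8) = -528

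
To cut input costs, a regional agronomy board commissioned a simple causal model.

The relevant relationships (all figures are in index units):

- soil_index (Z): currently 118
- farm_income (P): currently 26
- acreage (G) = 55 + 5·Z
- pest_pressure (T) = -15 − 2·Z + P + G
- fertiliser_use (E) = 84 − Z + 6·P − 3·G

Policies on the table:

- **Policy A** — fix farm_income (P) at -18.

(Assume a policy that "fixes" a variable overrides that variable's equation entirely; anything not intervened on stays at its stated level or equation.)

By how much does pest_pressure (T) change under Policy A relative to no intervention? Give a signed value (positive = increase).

-44

Baseline:
  Z = 118
  P = 26
  G = 55 + 5·118 = 645
  T = -15 − 2·118 + 26 + 645 = 420
Policy A (P := -18):
  Z = 118
  P = -18
  G = 55 + 5·118 = 645
  T = -15 − 2·118 + (-18) + 645 = 376
Change in T: 376 − 420 = -44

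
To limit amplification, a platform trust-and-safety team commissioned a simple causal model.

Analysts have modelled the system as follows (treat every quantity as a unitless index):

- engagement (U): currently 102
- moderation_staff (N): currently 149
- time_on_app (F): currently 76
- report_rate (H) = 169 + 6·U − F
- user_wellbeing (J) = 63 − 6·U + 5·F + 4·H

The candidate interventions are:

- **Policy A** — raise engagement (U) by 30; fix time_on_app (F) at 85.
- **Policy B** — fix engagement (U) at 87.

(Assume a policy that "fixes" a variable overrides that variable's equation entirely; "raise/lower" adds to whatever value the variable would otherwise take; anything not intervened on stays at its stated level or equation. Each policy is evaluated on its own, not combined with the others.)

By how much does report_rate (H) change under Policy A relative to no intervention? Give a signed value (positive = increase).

Baseline:
  U = 102
  F = 76
  H = 169 + 6·102 − 76 = 705
Policy A (U + 30, F := 85):
  U = 102 + 30 = 132
  F = 85
  H = 169 + 6·132 − 85 = 876
Change in H: 876 − 705 = 171

171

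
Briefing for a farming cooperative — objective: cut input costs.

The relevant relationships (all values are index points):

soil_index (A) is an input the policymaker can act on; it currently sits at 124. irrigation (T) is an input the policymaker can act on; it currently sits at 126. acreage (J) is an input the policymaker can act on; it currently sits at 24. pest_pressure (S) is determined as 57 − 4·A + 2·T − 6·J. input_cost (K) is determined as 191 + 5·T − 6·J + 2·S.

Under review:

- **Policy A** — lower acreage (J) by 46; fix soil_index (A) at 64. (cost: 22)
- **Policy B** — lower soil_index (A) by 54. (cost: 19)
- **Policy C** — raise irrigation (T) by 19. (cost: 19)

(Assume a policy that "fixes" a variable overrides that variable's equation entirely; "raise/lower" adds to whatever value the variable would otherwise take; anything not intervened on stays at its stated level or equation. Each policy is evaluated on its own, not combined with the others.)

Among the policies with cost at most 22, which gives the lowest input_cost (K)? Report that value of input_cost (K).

186

Policy A (J − 46, A := 64):
  A = 64
  T = 126
  J = 24 − 46 = -22
  S = 57 − 4·64 + 2·126 − 6·(-22) = 185
  K = 191 + 5·126 − 6·(-22) + 2·185 = 1323
Policy B (A − 54):
  A = 124 − 54 = 70
  T = 126
  J = 24
  S = 57 − 4·70 + 2·126 − 6·24 = -115
  K = 191 + 5·126 − 6·24 + 2·(-115) = 447
Policy C (T + 19):
  A = 124
  T = 126 + 19 = 145
  J = 24
  S = 57 − 4·124 + 2·145 − 6·24 = -293
  K = 191 + 5·145 − 6·24 + 2·(-293) = 186
Comparing — Policy A: K=1323, Policy B: K=447, Policy C: K=186. Lowest is 186 (Policy C).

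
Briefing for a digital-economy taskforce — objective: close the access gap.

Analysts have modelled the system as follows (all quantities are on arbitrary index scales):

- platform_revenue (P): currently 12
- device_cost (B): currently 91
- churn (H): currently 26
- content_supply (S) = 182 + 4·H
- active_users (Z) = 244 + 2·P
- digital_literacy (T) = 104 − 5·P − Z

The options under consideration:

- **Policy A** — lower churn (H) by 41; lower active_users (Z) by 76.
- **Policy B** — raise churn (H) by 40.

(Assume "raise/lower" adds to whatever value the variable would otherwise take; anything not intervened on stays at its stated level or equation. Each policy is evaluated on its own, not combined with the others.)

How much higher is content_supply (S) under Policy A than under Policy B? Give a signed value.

Policy A (H − 41, Z − 76):
  H = 26 − 41 = -15
  S = 182 + 4·(-15) = 122
Policy B (H + 40):
  H = 26 + 40 = 66
  S = 182 + 4·66 = 446
S: 122 − 446 = -324

-324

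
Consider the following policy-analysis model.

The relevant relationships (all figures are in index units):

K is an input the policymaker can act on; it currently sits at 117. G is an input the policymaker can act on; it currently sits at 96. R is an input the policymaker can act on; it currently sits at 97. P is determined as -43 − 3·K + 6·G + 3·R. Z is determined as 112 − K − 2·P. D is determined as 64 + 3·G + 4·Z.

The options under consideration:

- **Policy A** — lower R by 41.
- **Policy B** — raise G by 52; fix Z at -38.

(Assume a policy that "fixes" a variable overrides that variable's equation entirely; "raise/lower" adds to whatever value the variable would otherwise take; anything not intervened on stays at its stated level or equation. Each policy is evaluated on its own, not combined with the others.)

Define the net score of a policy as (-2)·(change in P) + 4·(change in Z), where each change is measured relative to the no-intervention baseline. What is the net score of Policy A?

1230

Baseline:
  K = 117
  G = 96
  R = 97
  P = -43 − 3·117 + 6·96 + 3·97 = 473
  Z = 112 − 117 − 2·473 = -951
Policy A (R − 41):
  K = 117
  G = 96
  R = 97 − 41 = 56
  P = -43 − 3·117 + 6·96 + 3·56 = 350
  Z = 112 − 117 − 2·350 = -705
ΔP = 350 − 473 = -123; ΔZ = -705 − (-951) = 246
Score = (-2)·(-123) + 4·246 = 1230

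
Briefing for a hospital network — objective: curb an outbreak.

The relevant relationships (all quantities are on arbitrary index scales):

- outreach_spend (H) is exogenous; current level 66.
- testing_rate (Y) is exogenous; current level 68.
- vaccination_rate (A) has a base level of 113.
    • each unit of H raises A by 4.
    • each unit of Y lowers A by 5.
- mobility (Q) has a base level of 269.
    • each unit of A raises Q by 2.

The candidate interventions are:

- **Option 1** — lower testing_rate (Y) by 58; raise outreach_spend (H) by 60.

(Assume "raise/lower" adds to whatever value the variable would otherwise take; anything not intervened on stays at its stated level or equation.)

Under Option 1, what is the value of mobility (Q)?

1403

Option 1 (Y − 58, H + 60):
  H = 66 + 60 = 126
  Y = 68 − 58 = 10
  A = 113 + 4·126 − 5·10 = 567
  Q = 269 + 2·567 = 1403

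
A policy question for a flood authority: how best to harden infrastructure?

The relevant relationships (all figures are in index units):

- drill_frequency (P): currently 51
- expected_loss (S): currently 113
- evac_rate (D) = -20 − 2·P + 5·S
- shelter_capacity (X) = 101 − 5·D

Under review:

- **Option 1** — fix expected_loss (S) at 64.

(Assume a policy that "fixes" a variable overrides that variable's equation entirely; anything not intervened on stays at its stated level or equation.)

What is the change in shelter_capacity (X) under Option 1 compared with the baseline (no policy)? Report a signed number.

1225

Baseline:
  P = 51
  S = 113
  D = -20 − 2·51 + 5·113 = 443
  X = 101 − 5·443 = -2114
Option 1 (S := 64):
  P = 51
  S = 64
  D = -20 − 2·51 + 5·64 = 198
  X = 101 − 5·198 = -889
Change in X: -889 − (-2114) = 1225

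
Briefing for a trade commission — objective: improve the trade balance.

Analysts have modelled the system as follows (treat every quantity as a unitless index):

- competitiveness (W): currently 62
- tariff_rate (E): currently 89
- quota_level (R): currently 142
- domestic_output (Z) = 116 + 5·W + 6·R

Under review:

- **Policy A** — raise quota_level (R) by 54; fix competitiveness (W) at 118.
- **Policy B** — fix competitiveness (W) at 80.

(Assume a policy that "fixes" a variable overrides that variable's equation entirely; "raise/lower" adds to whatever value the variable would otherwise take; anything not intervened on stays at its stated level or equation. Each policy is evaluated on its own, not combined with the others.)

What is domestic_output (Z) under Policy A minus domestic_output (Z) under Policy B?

Policy A (R + 54, W := 118):
  W = 118
  R = 142 + 54 = 196
  Z = 116 + 5·118 + 6·196 = 1882
Policy B (W := 80):
  W = 80
  R = 142
  Z = 116 + 5·80 + 6·142 = 1368
Z: 1882 − 1368 = 514

514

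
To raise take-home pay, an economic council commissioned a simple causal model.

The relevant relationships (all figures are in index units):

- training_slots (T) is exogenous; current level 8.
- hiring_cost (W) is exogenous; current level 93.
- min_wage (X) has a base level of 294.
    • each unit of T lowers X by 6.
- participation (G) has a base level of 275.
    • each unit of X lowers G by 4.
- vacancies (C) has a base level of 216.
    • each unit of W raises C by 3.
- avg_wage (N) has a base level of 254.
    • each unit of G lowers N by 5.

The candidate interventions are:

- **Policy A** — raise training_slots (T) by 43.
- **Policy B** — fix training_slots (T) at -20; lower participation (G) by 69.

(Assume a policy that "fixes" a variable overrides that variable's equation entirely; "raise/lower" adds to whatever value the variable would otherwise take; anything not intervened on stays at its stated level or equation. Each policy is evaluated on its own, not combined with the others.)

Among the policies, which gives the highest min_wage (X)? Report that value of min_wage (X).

Policy A (T + 43):
  T = 8 + 43 = 51
  X = 294 − 6·51 = -12
Policy B (T := -20, G − 69):
  T = -20
  X = 294 − 6·(-20) = 414
Comparing — Policy A: X=-12, Policy B: X=414. Highest is 414 (Policy B).

414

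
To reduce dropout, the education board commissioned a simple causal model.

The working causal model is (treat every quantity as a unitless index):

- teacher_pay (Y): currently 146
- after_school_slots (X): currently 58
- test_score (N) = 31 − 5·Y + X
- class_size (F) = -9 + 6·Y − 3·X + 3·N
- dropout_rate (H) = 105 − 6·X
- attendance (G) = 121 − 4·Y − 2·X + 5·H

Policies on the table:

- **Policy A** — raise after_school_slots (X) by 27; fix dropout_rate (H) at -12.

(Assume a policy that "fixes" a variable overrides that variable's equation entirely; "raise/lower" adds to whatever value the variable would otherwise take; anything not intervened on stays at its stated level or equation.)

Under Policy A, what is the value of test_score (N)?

-614

Policy A (X + 27, H := -12):
  Y = 146
  X = 58 + 27 = 85
  N = 31 − 5·146 + 85 = -614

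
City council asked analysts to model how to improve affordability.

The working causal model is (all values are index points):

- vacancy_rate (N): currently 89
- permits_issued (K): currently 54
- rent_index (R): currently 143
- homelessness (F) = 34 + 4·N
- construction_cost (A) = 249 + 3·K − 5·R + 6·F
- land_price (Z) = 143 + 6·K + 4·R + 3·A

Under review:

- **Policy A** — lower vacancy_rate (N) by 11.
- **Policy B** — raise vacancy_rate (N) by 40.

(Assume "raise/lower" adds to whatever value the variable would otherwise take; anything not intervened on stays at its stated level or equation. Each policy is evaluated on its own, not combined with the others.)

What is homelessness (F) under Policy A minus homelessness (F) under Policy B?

Policy A (N − 11):
  N = 89 − 11 = 78
  F = 34 + 4·78 = 346
Policy B (N + 40):
  N = 89 + 40 = 129
  F = 34 + 4·129 = 550
F: 346 − 550 = -204

-204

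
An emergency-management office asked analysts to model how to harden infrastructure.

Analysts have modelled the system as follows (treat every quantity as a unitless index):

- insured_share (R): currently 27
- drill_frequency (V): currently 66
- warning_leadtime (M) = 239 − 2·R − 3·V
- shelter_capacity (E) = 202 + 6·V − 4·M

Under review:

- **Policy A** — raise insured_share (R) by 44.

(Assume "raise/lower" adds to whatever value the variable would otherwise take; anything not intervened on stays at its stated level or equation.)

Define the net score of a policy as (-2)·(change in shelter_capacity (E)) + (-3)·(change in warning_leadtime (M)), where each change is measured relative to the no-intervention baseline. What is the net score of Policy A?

-440

Baseline:
  R = 27
  V = 66
  M = 239 − 2·27 − 3·66 = -13
  E = 202 + 6·66 − 4·(-13) = 650
Policy A (R + 44):
  R = 27 + 44 = 71
  V = 66
  M = 239 − 2·71 − 3·66 = -101
  E = 202 + 6·66 − 4·(-101) = 1002
ΔE = 1002 − 650 = 352; ΔM = -101 − (-13) = -88
Score = (-2)·352 + (-3)·(-88) = -440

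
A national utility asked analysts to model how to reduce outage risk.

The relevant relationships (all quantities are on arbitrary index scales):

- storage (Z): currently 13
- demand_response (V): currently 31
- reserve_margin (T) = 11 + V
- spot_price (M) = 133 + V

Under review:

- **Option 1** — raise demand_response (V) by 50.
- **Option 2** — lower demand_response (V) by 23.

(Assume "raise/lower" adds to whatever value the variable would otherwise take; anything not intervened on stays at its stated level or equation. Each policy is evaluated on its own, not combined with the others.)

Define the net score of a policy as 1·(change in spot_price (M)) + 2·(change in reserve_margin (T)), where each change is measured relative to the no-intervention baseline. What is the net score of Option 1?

150

Baseline:
  V = 31
  T = 11 + 31 = 42
  M = 133 + 31 = 164
Option 1 (V + 50):
  V = 31 + 50 = 81
  T = 11 + 81 = 92
  M = 133 + 81 = 214
ΔM = 214 − 164 = 50; ΔT = 92 − 42 = 50
Score = 1·50 + 2·50 = 150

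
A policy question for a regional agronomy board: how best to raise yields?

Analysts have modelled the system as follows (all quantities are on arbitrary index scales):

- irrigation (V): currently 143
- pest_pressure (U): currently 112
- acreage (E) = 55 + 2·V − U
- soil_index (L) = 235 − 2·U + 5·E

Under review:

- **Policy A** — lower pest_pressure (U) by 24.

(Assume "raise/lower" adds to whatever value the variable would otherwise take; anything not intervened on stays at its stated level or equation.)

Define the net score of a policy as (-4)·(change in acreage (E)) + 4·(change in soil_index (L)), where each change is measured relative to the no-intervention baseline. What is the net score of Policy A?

576

Baseline:
  V = 143
  U = 112
  E = 55 + 2·143 − 112 = 229
  L = 235 − 2·112 + 5·229 = 1156
Policy A (U − 24):
  V = 143
  U = 112 − 24 = 88
  E = 55 + 2·143 − 88 = 253
  L = 235 − 2·88 + 5·253 = 1324
ΔE = 253 − 229 = 24; ΔL = 1324 − 1156 = 168
Score = (-4)·24 + 4·168 = 576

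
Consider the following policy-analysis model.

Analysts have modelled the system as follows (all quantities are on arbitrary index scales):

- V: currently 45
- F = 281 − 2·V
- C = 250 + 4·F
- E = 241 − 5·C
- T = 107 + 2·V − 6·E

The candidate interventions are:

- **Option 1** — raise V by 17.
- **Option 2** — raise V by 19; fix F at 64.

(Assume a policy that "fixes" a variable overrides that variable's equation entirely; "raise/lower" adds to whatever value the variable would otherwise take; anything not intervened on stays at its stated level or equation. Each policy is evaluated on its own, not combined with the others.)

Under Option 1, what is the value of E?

Option 1 (V + 17):
  V = 45 + 17 = 62
  F = 281 − 2·62 = 157
  C = 250 + 4·157 = 878
  E = 241 − 5·878 = -4149

-4149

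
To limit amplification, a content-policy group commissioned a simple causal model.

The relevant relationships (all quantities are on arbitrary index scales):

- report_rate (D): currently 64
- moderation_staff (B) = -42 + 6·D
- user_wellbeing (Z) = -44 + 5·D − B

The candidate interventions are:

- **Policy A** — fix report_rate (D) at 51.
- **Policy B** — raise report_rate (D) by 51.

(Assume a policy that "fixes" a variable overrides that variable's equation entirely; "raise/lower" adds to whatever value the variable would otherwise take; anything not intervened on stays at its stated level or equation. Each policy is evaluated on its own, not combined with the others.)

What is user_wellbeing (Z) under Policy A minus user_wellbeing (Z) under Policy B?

Policy A (D := 51):
  D = 51
  B = -42 + 6·51 = 264
  Z = -44 + 5·51 − 264 = -53
Policy B (D + 51):
  D = 64 + 51 = 115
  B = -42 + 6·115 = 648
  Z = -44 + 5·115 − 648 = -117
Z: -53 − (-117) = 64

64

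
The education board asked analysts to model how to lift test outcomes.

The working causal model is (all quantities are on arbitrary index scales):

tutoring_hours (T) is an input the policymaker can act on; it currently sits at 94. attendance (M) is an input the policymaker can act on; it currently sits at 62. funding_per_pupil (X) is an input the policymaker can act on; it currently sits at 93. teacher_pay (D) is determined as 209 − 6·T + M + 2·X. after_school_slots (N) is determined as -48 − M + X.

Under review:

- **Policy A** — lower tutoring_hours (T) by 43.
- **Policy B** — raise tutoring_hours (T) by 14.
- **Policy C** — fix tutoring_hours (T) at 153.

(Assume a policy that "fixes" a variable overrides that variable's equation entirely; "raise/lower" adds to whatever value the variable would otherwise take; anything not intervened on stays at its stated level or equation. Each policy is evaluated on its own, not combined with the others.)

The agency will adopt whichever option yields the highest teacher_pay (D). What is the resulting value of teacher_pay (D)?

Policy A (T − 43):
  T = 94 − 43 = 51
  M = 62
  X = 93
  D = 209 − 6·51 + 62 + 2·93 = 151
Policy B (T + 14):
  T = 94 + 14 = 108
  M = 62
  X = 93
  D = 209 − 6·108 + 62 + 2·93 = -191
Policy C (T := 153):
  T = 153
  M = 62
  X = 93
  D = 209 − 6·153 + 62 + 2·93 = -461
Comparing — Policy A: D=151, Policy B: D=-191, Policy C: D=-461. Highest is 151 (Policy A).

151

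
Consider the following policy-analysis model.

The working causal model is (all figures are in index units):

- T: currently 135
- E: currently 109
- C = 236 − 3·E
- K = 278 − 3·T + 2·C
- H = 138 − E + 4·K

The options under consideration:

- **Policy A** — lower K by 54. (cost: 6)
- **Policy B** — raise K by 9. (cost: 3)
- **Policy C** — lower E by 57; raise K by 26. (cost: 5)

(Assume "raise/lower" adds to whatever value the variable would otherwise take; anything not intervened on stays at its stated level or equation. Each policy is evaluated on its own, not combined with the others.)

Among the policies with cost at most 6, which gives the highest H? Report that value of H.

Policy A (K − 54):
  T = 135
  E = 109
  C = 236 − 3·109 = -91
  K = 278 − 3·135 + 2·(-91) (−54 from intervention) = -363
  H = 138 − 109 + 4·(-363) = -1423
Policy B (K + 9):
  T = 135
  E = 109
  C = 236 − 3·109 = -91
  K = 278 − 3·135 + 2·(-91) (+9 from intervention) = -300
  H = 138 − 109 + 4·(-300) = -1171
Policy C (E − 57, K + 26):
  T = 135
  E = 109 − 57 = 52
  C = 236 − 3·52 = 80
  K = 278 − 3·135 + 2·80 (+26 from intervention) = 59
  H = 138 − 52 + 4·59 = 322
Comparing — Policy A: H=-1423, Policy B: H=-1171, Policy C: H=322. Highest is 322 (Policy C).

322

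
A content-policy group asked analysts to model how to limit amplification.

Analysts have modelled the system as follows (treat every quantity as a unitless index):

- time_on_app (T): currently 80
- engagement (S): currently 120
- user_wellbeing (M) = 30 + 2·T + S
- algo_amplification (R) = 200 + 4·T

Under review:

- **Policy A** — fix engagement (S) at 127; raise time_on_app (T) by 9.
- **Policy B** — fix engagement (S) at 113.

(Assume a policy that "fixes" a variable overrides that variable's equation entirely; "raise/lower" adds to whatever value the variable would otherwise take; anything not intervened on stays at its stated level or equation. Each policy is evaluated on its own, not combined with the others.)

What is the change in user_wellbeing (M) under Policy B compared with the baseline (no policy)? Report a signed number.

-7

Baseline:
  T = 80
  S = 120
  M = 30 + 2·80 + 120 = 310
Policy B (S := 113):
  T = 80
  S = 113
  M = 30 + 2·80 + 113 = 303
Change in M: 303 − 310 = -7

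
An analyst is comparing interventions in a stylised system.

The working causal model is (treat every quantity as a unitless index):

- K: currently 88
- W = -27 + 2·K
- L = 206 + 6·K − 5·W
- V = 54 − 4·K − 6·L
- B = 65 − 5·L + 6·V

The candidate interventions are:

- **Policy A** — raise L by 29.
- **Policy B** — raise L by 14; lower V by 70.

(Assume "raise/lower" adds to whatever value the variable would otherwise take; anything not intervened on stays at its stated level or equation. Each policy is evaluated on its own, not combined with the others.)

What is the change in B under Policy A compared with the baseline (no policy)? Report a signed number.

Baseline:
  K = 88
  W = -27 + 2·88 = 149
  L = 206 + 6·88 − 5·149 = -11
  V = 54 − 4·88 − 6·(-11) = -232
  B = 65 − 5·(-11) + 6·(-232) = -1272
Policy A (L + 29):
  K = 88
  W = -27 + 2·88 = 149
  L = 206 + 6·88 − 5·149 (+29 from intervention) = 18
  V = 54 − 4·88 − 6·18 = -406
  B = 65 − 5·18 + 6·(-406) = -2461
Change in B: -2461 − (-1272) = -1189

-1189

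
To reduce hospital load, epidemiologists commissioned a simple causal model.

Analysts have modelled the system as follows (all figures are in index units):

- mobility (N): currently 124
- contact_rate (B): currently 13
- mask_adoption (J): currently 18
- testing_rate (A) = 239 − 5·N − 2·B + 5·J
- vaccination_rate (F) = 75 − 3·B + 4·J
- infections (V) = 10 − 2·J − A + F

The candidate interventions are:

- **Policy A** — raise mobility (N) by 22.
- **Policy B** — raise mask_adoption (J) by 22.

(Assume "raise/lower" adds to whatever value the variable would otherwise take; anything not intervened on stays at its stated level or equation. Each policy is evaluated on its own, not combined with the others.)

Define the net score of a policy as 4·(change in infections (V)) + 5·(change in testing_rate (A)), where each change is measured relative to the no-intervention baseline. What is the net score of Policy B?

Baseline:
  N = 124
  B = 13
  J = 18
  A = 239 − 5·124 − 2·13 + 5·18 = -317
  F = 75 − 3·13 + 4·18 = 108
  V = 10 − 2·18 − (-317) + 108 = 399
Policy B (J + 22):
  N = 124
  B = 13
  J = 18 + 22 = 40
  A = 239 − 5·124 − 2·13 + 5·40 = -207
  F = 75 − 3·13 + 4·40 = 196
  V = 10 − 2·40 − (-207) + 196 = 333
ΔV = 333 − 399 = -66; ΔA = -207 − (-317) = 110
Score = 4·(-66) + 5·110 = 286

286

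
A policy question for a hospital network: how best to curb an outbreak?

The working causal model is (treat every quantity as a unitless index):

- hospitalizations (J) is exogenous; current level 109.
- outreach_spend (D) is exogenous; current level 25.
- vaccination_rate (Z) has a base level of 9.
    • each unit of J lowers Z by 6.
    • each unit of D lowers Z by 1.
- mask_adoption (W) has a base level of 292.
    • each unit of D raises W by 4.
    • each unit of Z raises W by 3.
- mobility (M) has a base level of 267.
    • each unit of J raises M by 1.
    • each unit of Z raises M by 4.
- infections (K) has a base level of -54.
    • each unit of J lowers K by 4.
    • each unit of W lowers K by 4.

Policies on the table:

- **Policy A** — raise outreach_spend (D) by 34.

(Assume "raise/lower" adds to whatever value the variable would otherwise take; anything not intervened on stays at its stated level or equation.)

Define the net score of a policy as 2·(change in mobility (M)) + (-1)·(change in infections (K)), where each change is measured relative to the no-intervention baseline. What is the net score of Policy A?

Baseline:
  J = 109
  D = 25
  Z = 9 − 6·109 − 25 = -670
  W = 292 + 4·25 + 3·(-670) = -1618
  M = 267 + 109 + 4·(-670) = -2304
  K = -54 − 4·109 − 4·(-1618) = 5982
Policy A (D + 34):
  J = 109
  D = 25 + 34 = 59
  Z = 9 − 6·109 − 59 = -704
  W = 292 + 4·59 + 3·(-704) = -1584
  M = 267 + 109 + 4·(-704) = -2440
  K = -54 − 4·109 − 4·(-1584) = 5846
ΔM = -2440 − (-2304) = -136; ΔK = 5846 − 5982 = -136
Score = 2·(-136) + (-1)·(-136) = -136

-136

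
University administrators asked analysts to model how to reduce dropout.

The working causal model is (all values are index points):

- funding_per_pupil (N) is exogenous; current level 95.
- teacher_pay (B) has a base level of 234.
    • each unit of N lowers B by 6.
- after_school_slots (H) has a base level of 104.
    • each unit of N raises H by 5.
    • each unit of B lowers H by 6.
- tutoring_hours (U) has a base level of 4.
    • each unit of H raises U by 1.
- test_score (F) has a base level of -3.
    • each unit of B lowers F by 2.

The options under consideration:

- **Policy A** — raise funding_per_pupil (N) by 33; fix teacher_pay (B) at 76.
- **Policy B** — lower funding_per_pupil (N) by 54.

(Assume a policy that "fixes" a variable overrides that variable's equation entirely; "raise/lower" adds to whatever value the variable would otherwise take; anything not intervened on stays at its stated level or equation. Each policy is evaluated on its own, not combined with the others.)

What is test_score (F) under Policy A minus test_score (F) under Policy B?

-176

Policy A (N + 33, B := 76):
  N = 95 + 33 = 128
  B = 76
  F = -3 − 2·76 = -155
Policy B (N − 54):
  N = 95 − 54 = 41
  B = 234 − 6·41 = -12
  F = -3 − 2·(-12) = 21
F: -155 − 21 = -176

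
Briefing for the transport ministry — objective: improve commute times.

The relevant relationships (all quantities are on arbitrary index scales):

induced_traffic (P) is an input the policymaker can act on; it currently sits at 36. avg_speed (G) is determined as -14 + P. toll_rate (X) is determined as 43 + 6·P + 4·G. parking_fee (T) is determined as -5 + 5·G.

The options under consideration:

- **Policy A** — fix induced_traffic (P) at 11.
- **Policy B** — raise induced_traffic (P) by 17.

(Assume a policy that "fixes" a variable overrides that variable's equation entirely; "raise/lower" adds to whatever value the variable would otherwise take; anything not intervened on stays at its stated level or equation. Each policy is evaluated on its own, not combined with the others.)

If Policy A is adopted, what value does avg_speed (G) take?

-3

Policy A (P := 11):
  P = 11
  G = -14 + 11 = -3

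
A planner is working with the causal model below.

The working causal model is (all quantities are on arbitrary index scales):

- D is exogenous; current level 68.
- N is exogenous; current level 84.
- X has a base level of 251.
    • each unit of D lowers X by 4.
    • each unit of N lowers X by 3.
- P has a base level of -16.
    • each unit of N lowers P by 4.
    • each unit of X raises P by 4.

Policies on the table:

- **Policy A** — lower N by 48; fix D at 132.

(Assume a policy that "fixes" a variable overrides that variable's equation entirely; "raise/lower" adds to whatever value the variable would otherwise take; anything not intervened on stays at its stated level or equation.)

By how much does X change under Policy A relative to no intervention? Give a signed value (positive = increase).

Baseline:
  D = 68
  N = 84
  X = 251 − 4·68 − 3·84 = -273
Policy A (N − 48, D := 132):
  D = 132
  N = 84 − 48 = 36
  X = 251 − 4·132 − 3·36 = -385
Change in X: -385 − (-273) = -112

-112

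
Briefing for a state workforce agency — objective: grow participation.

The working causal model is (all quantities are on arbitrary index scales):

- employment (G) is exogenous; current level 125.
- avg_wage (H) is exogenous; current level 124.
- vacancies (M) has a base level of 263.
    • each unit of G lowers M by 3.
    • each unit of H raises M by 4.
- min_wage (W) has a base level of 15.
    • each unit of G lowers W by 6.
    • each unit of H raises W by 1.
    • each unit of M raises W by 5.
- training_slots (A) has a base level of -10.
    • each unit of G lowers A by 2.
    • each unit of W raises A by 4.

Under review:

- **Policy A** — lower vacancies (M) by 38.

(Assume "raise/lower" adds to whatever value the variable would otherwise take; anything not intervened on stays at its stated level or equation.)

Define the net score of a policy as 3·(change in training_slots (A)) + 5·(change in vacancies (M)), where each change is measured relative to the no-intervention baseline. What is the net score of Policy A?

Baseline:
  G = 125
  H = 124
  M = 263 − 3·125 + 4·124 = 384
  W = 15 − 6·125 + 124 + 5·384 = 1309
  A = -10 − 2·125 + 4·1309 = 4976
Policy A (M − 38):
  G = 125
  H = 124
  M = 263 − 3·125 + 4·124 (−38 from intervention) = 346
  W = 15 − 6·125 + 124 + 5·346 = 1119
  A = -10 − 2·125 + 4·1119 = 4216
ΔA = 4216 − 4976 = -760; ΔM = 346 − 384 = -38
Score = 3·(-760) + 5·(-38) = -2470

-2470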